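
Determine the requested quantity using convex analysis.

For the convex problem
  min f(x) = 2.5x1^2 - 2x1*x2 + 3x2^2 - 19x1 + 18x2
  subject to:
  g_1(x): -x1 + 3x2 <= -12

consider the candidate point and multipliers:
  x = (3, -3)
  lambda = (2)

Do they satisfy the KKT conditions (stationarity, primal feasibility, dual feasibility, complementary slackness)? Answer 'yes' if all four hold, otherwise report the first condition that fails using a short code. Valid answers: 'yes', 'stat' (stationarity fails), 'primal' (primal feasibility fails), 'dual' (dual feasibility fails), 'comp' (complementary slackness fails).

Gradient of f: grad f(x) = Q x + c = (2, -6)
Constraint values g_i(x) = a_i^T x - b_i:
  g_1((3, -3)) = 0
Stationarity residual: grad f(x) + sum_i lambda_i a_i = (0, 0)
  -> stationarity OK
Primal feasibility (all g_i <= 0): OK
Dual feasibility (all lambda_i >= 0): OK
Complementary slackness (lambda_i * g_i(x) = 0 for all i): OK

Verdict: yes, KKT holds.

yes


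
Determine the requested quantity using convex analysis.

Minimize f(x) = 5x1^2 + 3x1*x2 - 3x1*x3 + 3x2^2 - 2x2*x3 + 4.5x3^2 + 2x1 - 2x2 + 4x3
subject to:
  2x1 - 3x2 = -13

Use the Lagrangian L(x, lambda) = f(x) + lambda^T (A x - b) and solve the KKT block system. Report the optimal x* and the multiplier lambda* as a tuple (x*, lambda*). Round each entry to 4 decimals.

Form the Lagrangian:
  L(x, lambda) = (1/2) x^T Q x + c^T x + lambda^T (A x - b)
Stationarity (grad_x L = 0): Q x + c + A^T lambda = 0.
Primal feasibility: A x = b.

This gives the KKT block system:
  [ Q   A^T ] [ x     ]   [-c ]
  [ A    0  ] [ lambda ] = [ b ]

Solving the linear system:
  x*      = (-1.9721, 3.0186, -0.431)
  lambda* = (3.6859)
  f(x*)   = 18.1054

x* = (-1.9721, 3.0186, -0.431), lambda* = (3.6859)


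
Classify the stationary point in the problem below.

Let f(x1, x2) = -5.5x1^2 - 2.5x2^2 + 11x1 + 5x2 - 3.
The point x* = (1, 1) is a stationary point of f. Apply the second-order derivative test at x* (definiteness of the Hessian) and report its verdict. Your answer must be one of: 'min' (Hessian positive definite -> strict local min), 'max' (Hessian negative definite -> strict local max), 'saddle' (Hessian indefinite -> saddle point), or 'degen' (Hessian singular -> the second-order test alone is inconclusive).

Compute the Hessian H = grad^2 f:
  H = [[-11, 0], [0, -5]]
Verify stationarity: grad f(x*) = H x* + g = (0, 0).
Eigenvalues of H: -11, -5.
Both eigenvalues < 0, so H is negative definite -> x* is a strict local max.

max


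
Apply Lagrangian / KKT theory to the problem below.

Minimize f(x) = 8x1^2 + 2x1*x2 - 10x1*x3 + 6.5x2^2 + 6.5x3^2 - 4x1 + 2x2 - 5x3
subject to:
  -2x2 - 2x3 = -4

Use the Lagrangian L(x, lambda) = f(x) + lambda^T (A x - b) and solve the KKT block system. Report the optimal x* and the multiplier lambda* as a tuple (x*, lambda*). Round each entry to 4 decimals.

Form the Lagrangian:
  L(x, lambda) = (1/2) x^T Q x + c^T x + lambda^T (A x - b)
Stationarity (grad_x L = 0): Q x + c + A^T lambda = 0.
Primal feasibility: A x = b.

This gives the KKT block system:
  [ Q   A^T ] [ x     ]   [-c ]
  [ A    0  ] [ lambda ] = [ b ]

Solving the linear system:
  x*      = (1.4559, 0.0588, 1.9412)
  lambda* = (2.8382)
  f(x*)   = -2.0294

x* = (1.4559, 0.0588, 1.9412), lambda* = (2.8382)


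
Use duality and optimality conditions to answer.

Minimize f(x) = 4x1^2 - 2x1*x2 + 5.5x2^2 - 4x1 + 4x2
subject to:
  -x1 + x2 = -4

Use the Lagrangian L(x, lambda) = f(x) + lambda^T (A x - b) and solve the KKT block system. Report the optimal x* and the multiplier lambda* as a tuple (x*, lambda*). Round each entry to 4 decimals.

Form the Lagrangian:
  L(x, lambda) = (1/2) x^T Q x + c^T x + lambda^T (A x - b)
Stationarity (grad_x L = 0): Q x + c + A^T lambda = 0.
Primal feasibility: A x = b.

This gives the KKT block system:
  [ Q   A^T ] [ x     ]   [-c ]
  [ A    0  ] [ lambda ] = [ b ]

Solving the linear system:
  x*      = (2.4, -1.6)
  lambda* = (18.4)
  f(x*)   = 28.8

x* = (2.4, -1.6), lambda* = (18.4)


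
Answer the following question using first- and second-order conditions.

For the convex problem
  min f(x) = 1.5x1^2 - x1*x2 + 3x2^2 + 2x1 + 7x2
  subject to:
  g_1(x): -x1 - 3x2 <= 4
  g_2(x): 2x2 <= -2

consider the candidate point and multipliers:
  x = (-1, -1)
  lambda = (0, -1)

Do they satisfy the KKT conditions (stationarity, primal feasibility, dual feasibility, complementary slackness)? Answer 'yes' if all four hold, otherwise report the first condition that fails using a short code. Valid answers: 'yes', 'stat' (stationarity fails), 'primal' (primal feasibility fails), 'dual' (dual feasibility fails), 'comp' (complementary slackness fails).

Gradient of f: grad f(x) = Q x + c = (0, 2)
Constraint values g_i(x) = a_i^T x - b_i:
  g_1((-1, -1)) = 0
  g_2((-1, -1)) = 0
Stationarity residual: grad f(x) + sum_i lambda_i a_i = (0, 0)
  -> stationarity OK
Primal feasibility (all g_i <= 0): OK
Dual feasibility (all lambda_i >= 0): FAILS
Complementary slackness (lambda_i * g_i(x) = 0 for all i): OK

Verdict: the first failing condition is dual_feasibility -> dual.

dual


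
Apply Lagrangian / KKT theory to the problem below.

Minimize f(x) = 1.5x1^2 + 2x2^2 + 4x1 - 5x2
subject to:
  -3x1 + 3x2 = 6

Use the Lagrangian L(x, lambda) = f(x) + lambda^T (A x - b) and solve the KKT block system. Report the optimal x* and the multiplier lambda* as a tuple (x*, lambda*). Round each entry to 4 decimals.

Form the Lagrangian:
  L(x, lambda) = (1/2) x^T Q x + c^T x + lambda^T (A x - b)
Stationarity (grad_x L = 0): Q x + c + A^T lambda = 0.
Primal feasibility: A x = b.

This gives the KKT block system:
  [ Q   A^T ] [ x     ]   [-c ]
  [ A    0  ] [ lambda ] = [ b ]

Solving the linear system:
  x*      = (-1, 1)
  lambda* = (0.3333)
  f(x*)   = -5.5

x* = (-1, 1), lambda* = (0.3333)


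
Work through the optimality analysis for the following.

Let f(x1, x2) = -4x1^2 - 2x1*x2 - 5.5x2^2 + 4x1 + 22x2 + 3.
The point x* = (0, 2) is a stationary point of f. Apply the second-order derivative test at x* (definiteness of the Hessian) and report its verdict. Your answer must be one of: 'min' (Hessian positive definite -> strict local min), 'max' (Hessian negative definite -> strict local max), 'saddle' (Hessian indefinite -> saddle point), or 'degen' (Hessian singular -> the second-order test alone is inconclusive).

Compute the Hessian H = grad^2 f:
  H = [[-8, -2], [-2, -11]]
Verify stationarity: grad f(x*) = H x* + g = (0, 0).
Eigenvalues of H: -12, -7.
Both eigenvalues < 0, so H is negative definite -> x* is a strict local max.

max


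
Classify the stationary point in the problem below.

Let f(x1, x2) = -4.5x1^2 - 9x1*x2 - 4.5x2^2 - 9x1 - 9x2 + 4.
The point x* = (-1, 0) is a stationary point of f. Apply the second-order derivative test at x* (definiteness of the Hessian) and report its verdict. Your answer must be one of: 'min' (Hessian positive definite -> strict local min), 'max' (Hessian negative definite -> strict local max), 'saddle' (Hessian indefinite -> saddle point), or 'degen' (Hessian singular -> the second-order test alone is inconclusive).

Compute the Hessian H = grad^2 f:
  H = [[-9, -9], [-9, -9]]
Verify stationarity: grad f(x*) = H x* + g = (0, 0).
Eigenvalues of H: -18, 0.
H has a zero eigenvalue (singular; negative semidefinite but not definite), so H is neither positive definite, negative definite, nor indefinite. The second-order test alone is inconclusive -> degen.
(Indeed, f is constant along the null direction of H through x*, so x* is not a strict local extremum.)

degen


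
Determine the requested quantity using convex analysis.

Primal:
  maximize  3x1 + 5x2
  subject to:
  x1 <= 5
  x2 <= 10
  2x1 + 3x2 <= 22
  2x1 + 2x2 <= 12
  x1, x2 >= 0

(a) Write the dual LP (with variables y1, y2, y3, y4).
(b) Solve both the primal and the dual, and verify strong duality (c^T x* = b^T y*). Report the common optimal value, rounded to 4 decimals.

The standard primal-dual pair for 'max c^T x s.t. A x <= b, x >= 0' is:
  Dual:  min b^T y  s.t.  A^T y >= c,  y >= 0.

So the dual LP is:
  minimize  5y1 + 10y2 + 22y3 + 12y4
  subject to:
    y1 + 2y3 + 2y4 >= 3
    y2 + 3y3 + 2y4 >= 5
    y1, y2, y3, y4 >= 0

Solving the primal: x* = (0, 6).
  primal value c^T x* = 30.
Solving the dual: y* = (0, 0, 0, 2.5).
  dual value b^T y* = 30.
Strong duality: c^T x* = b^T y*. Confirmed.

30


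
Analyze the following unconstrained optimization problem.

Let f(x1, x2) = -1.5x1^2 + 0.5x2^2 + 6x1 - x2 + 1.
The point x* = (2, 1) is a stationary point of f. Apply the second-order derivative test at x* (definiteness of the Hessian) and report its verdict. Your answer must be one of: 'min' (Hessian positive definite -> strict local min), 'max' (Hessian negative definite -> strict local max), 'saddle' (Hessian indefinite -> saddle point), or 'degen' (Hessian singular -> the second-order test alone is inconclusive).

Compute the Hessian H = grad^2 f:
  H = [[-3, 0], [0, 1]]
Verify stationarity: grad f(x*) = H x* + g = (0, 0).
Eigenvalues of H: -3, 1.
Eigenvalues have mixed signs, so H is indefinite -> x* is a saddle point.

saddle


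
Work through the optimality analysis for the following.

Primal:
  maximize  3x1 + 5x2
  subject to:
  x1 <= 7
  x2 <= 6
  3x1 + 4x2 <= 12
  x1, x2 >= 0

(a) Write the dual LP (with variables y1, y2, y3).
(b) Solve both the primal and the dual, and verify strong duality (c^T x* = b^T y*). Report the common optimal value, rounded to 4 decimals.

The standard primal-dual pair for 'max c^T x s.t. A x <= b, x >= 0' is:
  Dual:  min b^T y  s.t.  A^T y >= c,  y >= 0.

So the dual LP is:
  minimize  7y1 + 6y2 + 12y3
  subject to:
    y1 + 3y3 >= 3
    y2 + 4y3 >= 5
    y1, y2, y3 >= 0

Solving the primal: x* = (0, 3).
  primal value c^T x* = 15.
Solving the dual: y* = (0, 0, 1.25).
  dual value b^T y* = 15.
Strong duality: c^T x* = b^T y*. Confirmed.

15


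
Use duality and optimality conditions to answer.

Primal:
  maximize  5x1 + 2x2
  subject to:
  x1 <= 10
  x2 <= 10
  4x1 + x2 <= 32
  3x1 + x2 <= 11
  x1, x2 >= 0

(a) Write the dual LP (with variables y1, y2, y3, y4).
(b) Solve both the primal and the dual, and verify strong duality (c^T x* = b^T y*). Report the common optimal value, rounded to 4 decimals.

The standard primal-dual pair for 'max c^T x s.t. A x <= b, x >= 0' is:
  Dual:  min b^T y  s.t.  A^T y >= c,  y >= 0.

So the dual LP is:
  minimize  10y1 + 10y2 + 32y3 + 11y4
  subject to:
    y1 + 4y3 + 3y4 >= 5
    y2 + y3 + y4 >= 2
    y1, y2, y3, y4 >= 0

Solving the primal: x* = (0.3333, 10).
  primal value c^T x* = 21.6667.
Solving the dual: y* = (0, 0.3333, 0, 1.6667).
  dual value b^T y* = 21.6667.
Strong duality: c^T x* = b^T y*. Confirmed.

21.6667


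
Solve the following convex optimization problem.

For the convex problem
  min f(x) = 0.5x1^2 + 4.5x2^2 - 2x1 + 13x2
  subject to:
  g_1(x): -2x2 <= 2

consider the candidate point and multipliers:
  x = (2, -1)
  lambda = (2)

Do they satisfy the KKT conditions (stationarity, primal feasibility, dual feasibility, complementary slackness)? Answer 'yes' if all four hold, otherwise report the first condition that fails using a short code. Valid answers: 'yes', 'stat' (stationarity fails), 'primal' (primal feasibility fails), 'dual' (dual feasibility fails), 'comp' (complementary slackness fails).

Gradient of f: grad f(x) = Q x + c = (0, 4)
Constraint values g_i(x) = a_i^T x - b_i:
  g_1((2, -1)) = 0
Stationarity residual: grad f(x) + sum_i lambda_i a_i = (0, 0)
  -> stationarity OK
Primal feasibility (all g_i <= 0): OK
Dual feasibility (all lambda_i >= 0): OK
Complementary slackness (lambda_i * g_i(x) = 0 for all i): OK

Verdict: yes, KKT holds.

yes


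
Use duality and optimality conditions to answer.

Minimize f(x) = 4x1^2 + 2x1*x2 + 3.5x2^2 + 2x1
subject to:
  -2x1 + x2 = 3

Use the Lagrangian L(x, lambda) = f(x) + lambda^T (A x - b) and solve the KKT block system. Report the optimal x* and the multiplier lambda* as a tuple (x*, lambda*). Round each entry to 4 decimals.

Form the Lagrangian:
  L(x, lambda) = (1/2) x^T Q x + c^T x + lambda^T (A x - b)
Stationarity (grad_x L = 0): Q x + c + A^T lambda = 0.
Primal feasibility: A x = b.

This gives the KKT block system:
  [ Q   A^T ] [ x     ]   [-c ]
  [ A    0  ] [ lambda ] = [ b ]

Solving the linear system:
  x*      = (-1.1364, 0.7273)
  lambda* = (-2.8182)
  f(x*)   = 3.0909

x* = (-1.1364, 0.7273), lambda* = (-2.8182)


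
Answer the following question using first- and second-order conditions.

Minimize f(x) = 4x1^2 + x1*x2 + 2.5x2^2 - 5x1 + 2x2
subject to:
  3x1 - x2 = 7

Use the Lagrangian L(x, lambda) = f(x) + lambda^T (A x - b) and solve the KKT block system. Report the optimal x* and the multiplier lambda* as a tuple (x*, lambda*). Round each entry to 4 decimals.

Form the Lagrangian:
  L(x, lambda) = (1/2) x^T Q x + c^T x + lambda^T (A x - b)
Stationarity (grad_x L = 0): Q x + c + A^T lambda = 0.
Primal feasibility: A x = b.

This gives the KKT block system:
  [ Q   A^T ] [ x     ]   [-c ]
  [ A    0  ] [ lambda ] = [ b ]

Solving the linear system:
  x*      = (1.8814, -1.3559)
  lambda* = (-2.8983)
  f(x*)   = 4.0847

x* = (1.8814, -1.3559), lambda* = (-2.8983)


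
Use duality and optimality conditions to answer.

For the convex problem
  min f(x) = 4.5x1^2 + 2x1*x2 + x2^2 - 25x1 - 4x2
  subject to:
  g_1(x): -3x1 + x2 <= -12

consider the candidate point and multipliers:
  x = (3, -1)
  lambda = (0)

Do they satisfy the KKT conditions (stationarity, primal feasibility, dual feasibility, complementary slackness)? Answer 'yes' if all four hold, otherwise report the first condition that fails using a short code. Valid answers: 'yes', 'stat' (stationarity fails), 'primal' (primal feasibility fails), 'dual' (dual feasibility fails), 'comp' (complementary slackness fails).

Gradient of f: grad f(x) = Q x + c = (0, 0)
Constraint values g_i(x) = a_i^T x - b_i:
  g_1((3, -1)) = 2
Stationarity residual: grad f(x) + sum_i lambda_i a_i = (0, 0)
  -> stationarity OK
Primal feasibility (all g_i <= 0): FAILS
Dual feasibility (all lambda_i >= 0): OK
Complementary slackness (lambda_i * g_i(x) = 0 for all i): OK

Verdict: the first failing condition is primal_feasibility -> primal.

primal


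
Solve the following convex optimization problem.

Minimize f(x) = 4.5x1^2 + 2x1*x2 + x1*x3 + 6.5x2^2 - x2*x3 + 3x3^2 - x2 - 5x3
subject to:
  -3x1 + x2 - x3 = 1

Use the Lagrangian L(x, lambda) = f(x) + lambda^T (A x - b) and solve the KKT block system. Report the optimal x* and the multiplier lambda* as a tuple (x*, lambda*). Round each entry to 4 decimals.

Form the Lagrangian:
  L(x, lambda) = (1/2) x^T Q x + c^T x + lambda^T (A x - b)
Stationarity (grad_x L = 0): Q x + c + A^T lambda = 0.
Primal feasibility: A x = b.

This gives the KKT block system:
  [ Q   A^T ] [ x     ]   [-c ]
  [ A    0  ] [ lambda ] = [ b ]

Solving the linear system:
  x*      = (-0.4994, 0.2945, 0.7927)
  lambda* = (-1.0376)
  f(x*)   = -1.6103

x* = (-0.4994, 0.2945, 0.7927), lambda* = (-1.0376)


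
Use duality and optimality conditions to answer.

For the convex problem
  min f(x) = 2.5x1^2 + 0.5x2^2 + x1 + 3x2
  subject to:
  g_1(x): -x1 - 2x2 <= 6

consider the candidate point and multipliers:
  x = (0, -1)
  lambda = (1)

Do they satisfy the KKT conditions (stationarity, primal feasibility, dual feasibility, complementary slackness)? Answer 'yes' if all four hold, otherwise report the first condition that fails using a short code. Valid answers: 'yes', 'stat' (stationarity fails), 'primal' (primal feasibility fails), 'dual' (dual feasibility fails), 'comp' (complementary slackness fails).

Gradient of f: grad f(x) = Q x + c = (1, 2)
Constraint values g_i(x) = a_i^T x - b_i:
  g_1((0, -1)) = -4
Stationarity residual: grad f(x) + sum_i lambda_i a_i = (0, 0)
  -> stationarity OK
Primal feasibility (all g_i <= 0): OK
Dual feasibility (all lambda_i >= 0): OK
Complementary slackness (lambda_i * g_i(x) = 0 for all i): FAILS

Verdict: the first failing condition is complementary_slackness -> comp.

comp


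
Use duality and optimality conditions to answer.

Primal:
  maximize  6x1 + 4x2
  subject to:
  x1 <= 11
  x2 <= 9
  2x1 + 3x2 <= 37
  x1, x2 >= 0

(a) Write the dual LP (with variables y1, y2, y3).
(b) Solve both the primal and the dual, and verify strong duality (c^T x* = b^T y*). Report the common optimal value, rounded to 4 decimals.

The standard primal-dual pair for 'max c^T x s.t. A x <= b, x >= 0' is:
  Dual:  min b^T y  s.t.  A^T y >= c,  y >= 0.

So the dual LP is:
  minimize  11y1 + 9y2 + 37y3
  subject to:
    y1 + 2y3 >= 6
    y2 + 3y3 >= 4
    y1, y2, y3 >= 0

Solving the primal: x* = (11, 5).
  primal value c^T x* = 86.
Solving the dual: y* = (3.3333, 0, 1.3333).
  dual value b^T y* = 86.
Strong duality: c^T x* = b^T y*. Confirmed.

86


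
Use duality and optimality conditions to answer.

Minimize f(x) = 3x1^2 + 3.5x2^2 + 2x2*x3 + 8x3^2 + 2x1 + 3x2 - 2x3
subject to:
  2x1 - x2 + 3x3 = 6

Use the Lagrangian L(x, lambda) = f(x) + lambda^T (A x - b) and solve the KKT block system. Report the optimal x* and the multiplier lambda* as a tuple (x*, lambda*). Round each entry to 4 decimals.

Form the Lagrangian:
  L(x, lambda) = (1/2) x^T Q x + c^T x + lambda^T (A x - b)
Stationarity (grad_x L = 0): Q x + c + A^T lambda = 0.
Primal feasibility: A x = b.

This gives the KKT block system:
  [ Q   A^T ] [ x     ]   [-c ]
  [ A    0  ] [ lambda ] = [ b ]

Solving the linear system:
  x*      = (0.91, -1.2413, 0.9796)
  lambda* = (-3.7301)
  f(x*)   = 9.2587

x* = (0.91, -1.2413, 0.9796), lambda* = (-3.7301)


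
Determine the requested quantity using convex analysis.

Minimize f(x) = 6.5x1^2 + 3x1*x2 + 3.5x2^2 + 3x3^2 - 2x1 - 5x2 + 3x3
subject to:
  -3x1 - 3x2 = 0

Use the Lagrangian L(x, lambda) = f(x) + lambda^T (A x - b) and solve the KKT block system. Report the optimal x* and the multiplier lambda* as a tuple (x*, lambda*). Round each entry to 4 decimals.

Form the Lagrangian:
  L(x, lambda) = (1/2) x^T Q x + c^T x + lambda^T (A x - b)
Stationarity (grad_x L = 0): Q x + c + A^T lambda = 0.
Primal feasibility: A x = b.

This gives the KKT block system:
  [ Q   A^T ] [ x     ]   [-c ]
  [ A    0  ] [ lambda ] = [ b ]

Solving the linear system:
  x*      = (-0.2143, 0.2143, -0.5)
  lambda* = (-1.381)
  f(x*)   = -1.0714

x* = (-0.2143, 0.2143, -0.5), lambda* = (-1.381)


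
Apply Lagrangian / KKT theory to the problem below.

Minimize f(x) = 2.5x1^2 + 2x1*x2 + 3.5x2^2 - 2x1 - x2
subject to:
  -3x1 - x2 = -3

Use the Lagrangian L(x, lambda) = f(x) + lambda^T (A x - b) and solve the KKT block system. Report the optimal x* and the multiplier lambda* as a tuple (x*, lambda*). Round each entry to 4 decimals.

Form the Lagrangian:
  L(x, lambda) = (1/2) x^T Q x + c^T x + lambda^T (A x - b)
Stationarity (grad_x L = 0): Q x + c + A^T lambda = 0.
Primal feasibility: A x = b.

This gives the KKT block system:
  [ Q   A^T ] [ x     ]   [-c ]
  [ A    0  ] [ lambda ] = [ b ]

Solving the linear system:
  x*      = (1, 0)
  lambda* = (1)
  f(x*)   = 0.5

x* = (1, 0), lambda* = (1)


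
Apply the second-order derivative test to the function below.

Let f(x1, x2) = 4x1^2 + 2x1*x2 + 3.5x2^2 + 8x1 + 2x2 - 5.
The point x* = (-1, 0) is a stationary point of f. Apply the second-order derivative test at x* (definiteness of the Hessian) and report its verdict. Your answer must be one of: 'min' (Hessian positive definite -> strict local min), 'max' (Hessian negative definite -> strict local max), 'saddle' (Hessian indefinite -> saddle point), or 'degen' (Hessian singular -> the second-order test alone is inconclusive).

Compute the Hessian H = grad^2 f:
  H = [[8, 2], [2, 7]]
Verify stationarity: grad f(x*) = H x* + g = (0, 0).
Eigenvalues of H: 5.4384, 9.5616.
Both eigenvalues > 0, so H is positive definite -> x* is a strict local min.

min


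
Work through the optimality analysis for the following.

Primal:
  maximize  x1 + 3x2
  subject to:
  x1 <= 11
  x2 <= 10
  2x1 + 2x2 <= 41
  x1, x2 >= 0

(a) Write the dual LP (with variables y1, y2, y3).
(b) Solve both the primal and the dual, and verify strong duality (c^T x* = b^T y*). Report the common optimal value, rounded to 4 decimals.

The standard primal-dual pair for 'max c^T x s.t. A x <= b, x >= 0' is:
  Dual:  min b^T y  s.t.  A^T y >= c,  y >= 0.

So the dual LP is:
  minimize  11y1 + 10y2 + 41y3
  subject to:
    y1 + 2y3 >= 1
    y2 + 2y3 >= 3
    y1, y2, y3 >= 0

Solving the primal: x* = (10.5, 10).
  primal value c^T x* = 40.5.
Solving the dual: y* = (0, 2, 0.5).
  dual value b^T y* = 40.5.
Strong duality: c^T x* = b^T y*. Confirmed.

40.5


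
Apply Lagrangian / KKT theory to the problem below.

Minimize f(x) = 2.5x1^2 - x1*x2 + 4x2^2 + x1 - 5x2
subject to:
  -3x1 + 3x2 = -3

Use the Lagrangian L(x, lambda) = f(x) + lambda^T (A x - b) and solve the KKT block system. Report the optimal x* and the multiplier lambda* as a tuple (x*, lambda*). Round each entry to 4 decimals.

Form the Lagrangian:
  L(x, lambda) = (1/2) x^T Q x + c^T x + lambda^T (A x - b)
Stationarity (grad_x L = 0): Q x + c + A^T lambda = 0.
Primal feasibility: A x = b.

This gives the KKT block system:
  [ Q   A^T ] [ x     ]   [-c ]
  [ A    0  ] [ lambda ] = [ b ]

Solving the linear system:
  x*      = (1, 0)
  lambda* = (2)
  f(x*)   = 3.5

x* = (1, 0), lambda* = (2)


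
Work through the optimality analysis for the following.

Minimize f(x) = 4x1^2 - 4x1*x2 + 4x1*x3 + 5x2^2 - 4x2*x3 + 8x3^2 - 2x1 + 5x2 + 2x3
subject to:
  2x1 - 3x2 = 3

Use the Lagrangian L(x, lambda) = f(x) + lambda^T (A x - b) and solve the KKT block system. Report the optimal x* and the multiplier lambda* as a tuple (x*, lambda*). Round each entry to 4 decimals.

Form the Lagrangian:
  L(x, lambda) = (1/2) x^T Q x + c^T x + lambda^T (A x - b)
Stationarity (grad_x L = 0): Q x + c + A^T lambda = 0.
Primal feasibility: A x = b.

This gives the KKT block system:
  [ Q   A^T ] [ x     ]   [-c ]
  [ A    0  ] [ lambda ] = [ b ]

Solving the linear system:
  x*      = (0.2619, -0.8254, -0.3968)
  lambda* = (-0.9048)
  f(x*)   = -1.3651

x* = (0.2619, -0.8254, -0.3968), lambda* = (-0.9048)


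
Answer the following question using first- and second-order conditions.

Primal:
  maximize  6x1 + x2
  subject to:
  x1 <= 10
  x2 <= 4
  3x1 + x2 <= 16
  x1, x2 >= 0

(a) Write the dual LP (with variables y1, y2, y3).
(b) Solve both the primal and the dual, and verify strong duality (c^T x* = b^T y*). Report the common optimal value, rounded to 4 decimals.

The standard primal-dual pair for 'max c^T x s.t. A x <= b, x >= 0' is:
  Dual:  min b^T y  s.t.  A^T y >= c,  y >= 0.

So the dual LP is:
  minimize  10y1 + 4y2 + 16y3
  subject to:
    y1 + 3y3 >= 6
    y2 + y3 >= 1
    y1, y2, y3 >= 0

Solving the primal: x* = (5.3333, 0).
  primal value c^T x* = 32.
Solving the dual: y* = (0, 0, 2).
  dual value b^T y* = 32.
Strong duality: c^T x* = b^T y*. Confirmed.

32


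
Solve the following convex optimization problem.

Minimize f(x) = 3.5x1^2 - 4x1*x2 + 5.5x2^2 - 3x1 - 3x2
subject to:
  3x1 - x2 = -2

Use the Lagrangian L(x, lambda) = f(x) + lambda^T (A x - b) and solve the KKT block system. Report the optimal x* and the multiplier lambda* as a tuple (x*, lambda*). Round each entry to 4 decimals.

Form the Lagrangian:
  L(x, lambda) = (1/2) x^T Q x + c^T x + lambda^T (A x - b)
Stationarity (grad_x L = 0): Q x + c + A^T lambda = 0.
Primal feasibility: A x = b.

This gives the KKT block system:
  [ Q   A^T ] [ x     ]   [-c ]
  [ A    0  ] [ lambda ] = [ b ]

Solving the linear system:
  x*      = (-0.561, 0.3171)
  lambda* = (2.7317)
  f(x*)   = 3.0976

x* = (-0.561, 0.3171), lambda* = (2.7317)


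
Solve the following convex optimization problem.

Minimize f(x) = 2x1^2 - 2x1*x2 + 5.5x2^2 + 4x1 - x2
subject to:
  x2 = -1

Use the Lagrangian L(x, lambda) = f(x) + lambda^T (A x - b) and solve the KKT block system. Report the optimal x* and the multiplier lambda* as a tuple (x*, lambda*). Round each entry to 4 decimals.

Form the Lagrangian:
  L(x, lambda) = (1/2) x^T Q x + c^T x + lambda^T (A x - b)
Stationarity (grad_x L = 0): Q x + c + A^T lambda = 0.
Primal feasibility: A x = b.

This gives the KKT block system:
  [ Q   A^T ] [ x     ]   [-c ]
  [ A    0  ] [ lambda ] = [ b ]

Solving the linear system:
  x*      = (-1.5, -1)
  lambda* = (9)
  f(x*)   = 2

x* = (-1.5, -1), lambda* = (9)


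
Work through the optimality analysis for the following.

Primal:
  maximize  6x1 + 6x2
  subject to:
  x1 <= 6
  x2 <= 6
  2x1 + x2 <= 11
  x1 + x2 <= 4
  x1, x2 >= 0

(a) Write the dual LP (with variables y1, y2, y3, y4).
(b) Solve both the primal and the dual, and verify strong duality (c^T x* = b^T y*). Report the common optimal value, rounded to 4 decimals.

The standard primal-dual pair for 'max c^T x s.t. A x <= b, x >= 0' is:
  Dual:  min b^T y  s.t.  A^T y >= c,  y >= 0.

So the dual LP is:
  minimize  6y1 + 6y2 + 11y3 + 4y4
  subject to:
    y1 + 2y3 + y4 >= 6
    y2 + y3 + y4 >= 6
    y1, y2, y3, y4 >= 0

Solving the primal: x* = (4, 0).
  primal value c^T x* = 24.
Solving the dual: y* = (0, 0, 0, 6).
  dual value b^T y* = 24.
Strong duality: c^T x* = b^T y*. Confirmed.

24


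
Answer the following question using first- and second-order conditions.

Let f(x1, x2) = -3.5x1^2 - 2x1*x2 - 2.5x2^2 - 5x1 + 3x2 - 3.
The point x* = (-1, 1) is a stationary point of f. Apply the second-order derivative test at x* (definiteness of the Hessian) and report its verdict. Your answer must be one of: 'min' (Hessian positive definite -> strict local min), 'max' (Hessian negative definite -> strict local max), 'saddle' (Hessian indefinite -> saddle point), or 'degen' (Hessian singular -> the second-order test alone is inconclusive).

Compute the Hessian H = grad^2 f:
  H = [[-7, -2], [-2, -5]]
Verify stationarity: grad f(x*) = H x* + g = (0, 0).
Eigenvalues of H: -8.2361, -3.7639.
Both eigenvalues < 0, so H is negative definite -> x* is a strict local max.

max


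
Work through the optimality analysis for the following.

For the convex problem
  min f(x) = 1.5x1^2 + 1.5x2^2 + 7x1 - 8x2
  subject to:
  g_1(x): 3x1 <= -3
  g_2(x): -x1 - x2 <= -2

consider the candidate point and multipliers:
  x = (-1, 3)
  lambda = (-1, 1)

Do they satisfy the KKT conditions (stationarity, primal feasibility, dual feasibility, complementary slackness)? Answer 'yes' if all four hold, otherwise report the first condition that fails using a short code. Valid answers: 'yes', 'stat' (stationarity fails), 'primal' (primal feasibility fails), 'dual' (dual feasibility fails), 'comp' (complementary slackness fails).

Gradient of f: grad f(x) = Q x + c = (4, 1)
Constraint values g_i(x) = a_i^T x - b_i:
  g_1((-1, 3)) = 0
  g_2((-1, 3)) = 0
Stationarity residual: grad f(x) + sum_i lambda_i a_i = (0, 0)
  -> stationarity OK
Primal feasibility (all g_i <= 0): OK
Dual feasibility (all lambda_i >= 0): FAILS
Complementary slackness (lambda_i * g_i(x) = 0 for all i): OK

Verdict: the first failing condition is dual_feasibility -> dual.

dual


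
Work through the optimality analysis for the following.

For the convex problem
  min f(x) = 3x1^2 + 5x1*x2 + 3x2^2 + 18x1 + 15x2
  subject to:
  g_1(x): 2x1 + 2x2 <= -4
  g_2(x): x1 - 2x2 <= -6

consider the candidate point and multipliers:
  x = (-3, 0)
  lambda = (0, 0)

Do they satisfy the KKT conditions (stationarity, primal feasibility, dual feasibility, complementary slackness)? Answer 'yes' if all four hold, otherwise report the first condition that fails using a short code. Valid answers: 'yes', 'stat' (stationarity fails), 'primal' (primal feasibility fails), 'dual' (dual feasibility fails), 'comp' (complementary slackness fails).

Gradient of f: grad f(x) = Q x + c = (0, 0)
Constraint values g_i(x) = a_i^T x - b_i:
  g_1((-3, 0)) = -2
  g_2((-3, 0)) = 3
Stationarity residual: grad f(x) + sum_i lambda_i a_i = (0, 0)
  -> stationarity OK
Primal feasibility (all g_i <= 0): FAILS
Dual feasibility (all lambda_i >= 0): OK
Complementary slackness (lambda_i * g_i(x) = 0 for all i): OK

Verdict: the first failing condition is primal_feasibility -> primal.

primal


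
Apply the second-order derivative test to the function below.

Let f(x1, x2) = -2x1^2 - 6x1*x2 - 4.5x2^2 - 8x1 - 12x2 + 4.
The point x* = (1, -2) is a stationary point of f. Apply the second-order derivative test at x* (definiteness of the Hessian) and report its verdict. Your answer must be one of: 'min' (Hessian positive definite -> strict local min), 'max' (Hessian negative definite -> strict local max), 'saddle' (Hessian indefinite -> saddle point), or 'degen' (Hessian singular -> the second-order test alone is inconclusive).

Compute the Hessian H = grad^2 f:
  H = [[-4, -6], [-6, -9]]
Verify stationarity: grad f(x*) = H x* + g = (0, 0).
Eigenvalues of H: -13, 0.
H has a zero eigenvalue (singular; negative semidefinite but not definite), so H is neither positive definite, negative definite, nor indefinite. The second-order test alone is inconclusive -> degen.
(Indeed, f is constant along the null direction of H through x*, so x* is not a strict local extremum.)

degen


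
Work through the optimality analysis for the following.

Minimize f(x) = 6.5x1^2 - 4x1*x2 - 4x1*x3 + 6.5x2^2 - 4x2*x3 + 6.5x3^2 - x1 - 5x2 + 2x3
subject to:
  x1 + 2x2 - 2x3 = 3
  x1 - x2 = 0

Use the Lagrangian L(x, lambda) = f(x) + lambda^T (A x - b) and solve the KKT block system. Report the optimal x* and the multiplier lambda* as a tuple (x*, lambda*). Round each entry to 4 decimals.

Form the Lagrangian:
  L(x, lambda) = (1/2) x^T Q x + c^T x + lambda^T (A x - b)
Stationarity (grad_x L = 0): Q x + c + A^T lambda = 0.
Primal feasibility: A x = b.

This gives the KKT block system:
  [ Q   A^T ] [ x     ]   [-c ]
  [ A    0  ] [ lambda ] = [ b ]

Solving the linear system:
  x*      = (0.871, 0.871, -0.1935)
  lambda* = (-3.7419, -3.871)
  f(x*)   = 2.8065

x* = (0.871, 0.871, -0.1935), lambda* = (-3.7419, -3.871)


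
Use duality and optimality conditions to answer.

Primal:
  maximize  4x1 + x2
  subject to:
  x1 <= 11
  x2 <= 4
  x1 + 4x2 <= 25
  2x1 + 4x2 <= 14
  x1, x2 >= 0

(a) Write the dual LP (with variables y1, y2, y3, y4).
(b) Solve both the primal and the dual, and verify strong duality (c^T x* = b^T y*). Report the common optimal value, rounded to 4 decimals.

The standard primal-dual pair for 'max c^T x s.t. A x <= b, x >= 0' is:
  Dual:  min b^T y  s.t.  A^T y >= c,  y >= 0.

So the dual LP is:
  minimize  11y1 + 4y2 + 25y3 + 14y4
  subject to:
    y1 + y3 + 2y4 >= 4
    y2 + 4y3 + 4y4 >= 1
    y1, y2, y3, y4 >= 0

Solving the primal: x* = (7, 0).
  primal value c^T x* = 28.
Solving the dual: y* = (0, 0, 0, 2).
  dual value b^T y* = 28.
Strong duality: c^T x* = b^T y*. Confirmed.

28


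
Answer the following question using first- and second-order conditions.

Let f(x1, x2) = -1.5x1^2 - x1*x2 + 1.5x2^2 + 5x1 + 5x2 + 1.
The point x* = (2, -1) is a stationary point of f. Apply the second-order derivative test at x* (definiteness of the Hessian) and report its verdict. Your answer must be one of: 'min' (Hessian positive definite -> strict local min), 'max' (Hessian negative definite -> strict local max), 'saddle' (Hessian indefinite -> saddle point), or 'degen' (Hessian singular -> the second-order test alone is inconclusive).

Compute the Hessian H = grad^2 f:
  H = [[-3, -1], [-1, 3]]
Verify stationarity: grad f(x*) = H x* + g = (0, 0).
Eigenvalues of H: -3.1623, 3.1623.
Eigenvalues have mixed signs, so H is indefinite -> x* is a saddle point.

saddle


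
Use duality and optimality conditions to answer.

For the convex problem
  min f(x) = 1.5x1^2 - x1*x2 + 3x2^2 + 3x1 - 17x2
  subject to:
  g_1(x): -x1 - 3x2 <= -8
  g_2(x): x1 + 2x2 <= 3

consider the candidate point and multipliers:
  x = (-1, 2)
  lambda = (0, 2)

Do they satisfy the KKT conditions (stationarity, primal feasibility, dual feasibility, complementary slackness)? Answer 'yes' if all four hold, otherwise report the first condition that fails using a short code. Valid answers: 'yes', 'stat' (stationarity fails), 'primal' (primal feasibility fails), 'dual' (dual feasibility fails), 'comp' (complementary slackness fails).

Gradient of f: grad f(x) = Q x + c = (-2, -4)
Constraint values g_i(x) = a_i^T x - b_i:
  g_1((-1, 2)) = 3
  g_2((-1, 2)) = 0
Stationarity residual: grad f(x) + sum_i lambda_i a_i = (0, 0)
  -> stationarity OK
Primal feasibility (all g_i <= 0): FAILS
Dual feasibility (all lambda_i >= 0): OK
Complementary slackness (lambda_i * g_i(x) = 0 for all i): OK

Verdict: the first failing condition is primal_feasibility -> primal.

primal


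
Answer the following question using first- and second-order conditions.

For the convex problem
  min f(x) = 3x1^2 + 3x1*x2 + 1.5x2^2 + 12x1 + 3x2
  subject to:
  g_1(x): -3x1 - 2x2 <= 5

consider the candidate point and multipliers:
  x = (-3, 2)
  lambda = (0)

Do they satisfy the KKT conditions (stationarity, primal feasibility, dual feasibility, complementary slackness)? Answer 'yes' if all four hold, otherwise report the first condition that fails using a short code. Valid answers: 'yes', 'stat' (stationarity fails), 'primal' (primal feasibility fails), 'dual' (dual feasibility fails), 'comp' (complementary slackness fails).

Gradient of f: grad f(x) = Q x + c = (0, 0)
Constraint values g_i(x) = a_i^T x - b_i:
  g_1((-3, 2)) = 0
Stationarity residual: grad f(x) + sum_i lambda_i a_i = (0, 0)
  -> stationarity OK
Primal feasibility (all g_i <= 0): OK
Dual feasibility (all lambda_i >= 0): OK
Complementary slackness (lambda_i * g_i(x) = 0 for all i): OK

Verdict: yes, KKT holds.

yes


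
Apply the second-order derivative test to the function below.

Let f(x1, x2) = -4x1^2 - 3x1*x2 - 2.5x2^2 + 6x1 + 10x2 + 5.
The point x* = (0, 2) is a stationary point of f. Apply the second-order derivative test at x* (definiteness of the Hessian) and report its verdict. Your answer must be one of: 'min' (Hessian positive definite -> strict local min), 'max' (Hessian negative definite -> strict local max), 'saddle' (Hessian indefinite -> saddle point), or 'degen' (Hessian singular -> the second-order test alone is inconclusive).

Compute the Hessian H = grad^2 f:
  H = [[-8, -3], [-3, -5]]
Verify stationarity: grad f(x*) = H x* + g = (0, 0).
Eigenvalues of H: -9.8541, -3.1459.
Both eigenvalues < 0, so H is negative definite -> x* is a strict local max.

max


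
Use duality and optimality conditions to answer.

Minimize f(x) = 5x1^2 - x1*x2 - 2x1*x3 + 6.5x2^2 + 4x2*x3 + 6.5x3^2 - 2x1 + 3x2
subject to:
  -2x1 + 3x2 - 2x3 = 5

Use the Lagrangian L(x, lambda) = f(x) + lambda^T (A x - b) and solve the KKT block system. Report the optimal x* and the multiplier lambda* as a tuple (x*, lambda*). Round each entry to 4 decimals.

Form the Lagrangian:
  L(x, lambda) = (1/2) x^T Q x + c^T x + lambda^T (A x - b)
Stationarity (grad_x L = 0): Q x + c + A^T lambda = 0.
Primal feasibility: A x = b.

This gives the KKT block system:
  [ Q   A^T ] [ x     ]   [-c ]
  [ A    0  ] [ lambda ] = [ b ]

Solving the linear system:
  x*      = (-0.5543, 0.7466, -0.8257)
  lambda* = (-3.3193)
  f(x*)   = 9.9727

x* = (-0.5543, 0.7466, -0.8257), lambda* = (-3.3193)


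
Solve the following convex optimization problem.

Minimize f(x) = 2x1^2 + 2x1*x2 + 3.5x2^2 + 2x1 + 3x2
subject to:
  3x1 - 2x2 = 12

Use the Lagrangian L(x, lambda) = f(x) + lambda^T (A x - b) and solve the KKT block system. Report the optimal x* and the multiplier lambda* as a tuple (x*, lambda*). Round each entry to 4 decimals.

Form the Lagrangian:
  L(x, lambda) = (1/2) x^T Q x + c^T x + lambda^T (A x - b)
Stationarity (grad_x L = 0): Q x + c + A^T lambda = 0.
Primal feasibility: A x = b.

This gives the KKT block system:
  [ Q   A^T ] [ x     ]   [-c ]
  [ A    0  ] [ lambda ] = [ b ]

Solving the linear system:
  x*      = (2.6602, -2.0097)
  lambda* = (-2.8738)
  f(x*)   = 16.8883

x* = (2.6602, -2.0097), lambda* = (-2.8738)


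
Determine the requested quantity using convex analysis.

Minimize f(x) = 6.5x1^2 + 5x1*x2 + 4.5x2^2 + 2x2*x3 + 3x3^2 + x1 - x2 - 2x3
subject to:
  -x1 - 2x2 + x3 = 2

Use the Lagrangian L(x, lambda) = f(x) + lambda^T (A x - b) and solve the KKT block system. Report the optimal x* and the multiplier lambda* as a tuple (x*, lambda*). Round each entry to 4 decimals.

Form the Lagrangian:
  L(x, lambda) = (1/2) x^T Q x + c^T x + lambda^T (A x - b)
Stationarity (grad_x L = 0): Q x + c + A^T lambda = 0.
Primal feasibility: A x = b.

This gives the KKT block system:
  [ Q   A^T ] [ x     ]   [-c ]
  [ A    0  ] [ lambda ] = [ b ]

Solving the linear system:
  x*      = (-0.0335, -0.5455, 0.8756)
  lambda* = (-2.1627)
  f(x*)   = 1.5431

x* = (-0.0335, -0.5455, 0.8756), lambda* = (-2.1627)


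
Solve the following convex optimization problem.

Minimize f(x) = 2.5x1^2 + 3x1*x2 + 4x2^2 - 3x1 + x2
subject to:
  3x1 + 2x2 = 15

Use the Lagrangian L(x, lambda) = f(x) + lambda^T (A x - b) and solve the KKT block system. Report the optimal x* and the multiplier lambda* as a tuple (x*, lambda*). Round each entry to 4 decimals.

Form the Lagrangian:
  L(x, lambda) = (1/2) x^T Q x + c^T x + lambda^T (A x - b)
Stationarity (grad_x L = 0): Q x + c + A^T lambda = 0.
Primal feasibility: A x = b.

This gives the KKT block system:
  [ Q   A^T ] [ x     ]   [-c ]
  [ A    0  ] [ lambda ] = [ b ]

Solving the linear system:
  x*      = (5.1429, -0.2143)
  lambda* = (-7.3571)
  f(x*)   = 47.3571

x* = (5.1429, -0.2143), lambda* = (-7.3571)


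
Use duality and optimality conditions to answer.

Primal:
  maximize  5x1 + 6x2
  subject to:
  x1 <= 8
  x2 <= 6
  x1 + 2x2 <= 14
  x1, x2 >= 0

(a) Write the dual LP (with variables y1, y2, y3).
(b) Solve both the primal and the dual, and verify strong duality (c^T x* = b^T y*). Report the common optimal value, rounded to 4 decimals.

The standard primal-dual pair for 'max c^T x s.t. A x <= b, x >= 0' is:
  Dual:  min b^T y  s.t.  A^T y >= c,  y >= 0.

So the dual LP is:
  minimize  8y1 + 6y2 + 14y3
  subject to:
    y1 + y3 >= 5
    y2 + 2y3 >= 6
    y1, y2, y3 >= 0

Solving the primal: x* = (8, 3).
  primal value c^T x* = 58.
Solving the dual: y* = (2, 0, 3).
  dual value b^T y* = 58.
Strong duality: c^T x* = b^T y*. Confirmed.

58


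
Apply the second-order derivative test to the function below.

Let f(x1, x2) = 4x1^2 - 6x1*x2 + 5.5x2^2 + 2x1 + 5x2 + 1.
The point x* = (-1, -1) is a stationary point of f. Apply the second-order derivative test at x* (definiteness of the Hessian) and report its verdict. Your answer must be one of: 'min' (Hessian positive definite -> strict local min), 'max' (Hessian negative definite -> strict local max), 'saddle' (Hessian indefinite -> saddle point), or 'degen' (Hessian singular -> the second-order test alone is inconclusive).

Compute the Hessian H = grad^2 f:
  H = [[8, -6], [-6, 11]]
Verify stationarity: grad f(x*) = H x* + g = (0, 0).
Eigenvalues of H: 3.3153, 15.6847.
Both eigenvalues > 0, so H is positive definite -> x* is a strict local min.

min


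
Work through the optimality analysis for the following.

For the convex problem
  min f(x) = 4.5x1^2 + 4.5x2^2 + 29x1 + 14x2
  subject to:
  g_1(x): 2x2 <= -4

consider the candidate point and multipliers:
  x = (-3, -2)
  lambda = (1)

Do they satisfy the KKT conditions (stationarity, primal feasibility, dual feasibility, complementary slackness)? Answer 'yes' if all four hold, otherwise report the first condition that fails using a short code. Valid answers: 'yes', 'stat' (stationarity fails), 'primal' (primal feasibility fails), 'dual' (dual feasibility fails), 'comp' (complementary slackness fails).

Gradient of f: grad f(x) = Q x + c = (2, -4)
Constraint values g_i(x) = a_i^T x - b_i:
  g_1((-3, -2)) = 0
Stationarity residual: grad f(x) + sum_i lambda_i a_i = (2, -2)
  -> stationarity FAILS
Primal feasibility (all g_i <= 0): OK
Dual feasibility (all lambda_i >= 0): OK
Complementary slackness (lambda_i * g_i(x) = 0 for all i): OK

Verdict: the first failing condition is stationarity -> stat.

stat


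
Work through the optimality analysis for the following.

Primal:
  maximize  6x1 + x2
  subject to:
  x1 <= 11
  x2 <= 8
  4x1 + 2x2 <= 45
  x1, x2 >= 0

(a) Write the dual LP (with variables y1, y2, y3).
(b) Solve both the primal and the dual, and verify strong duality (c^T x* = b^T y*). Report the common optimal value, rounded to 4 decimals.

The standard primal-dual pair for 'max c^T x s.t. A x <= b, x >= 0' is:
  Dual:  min b^T y  s.t.  A^T y >= c,  y >= 0.

So the dual LP is:
  minimize  11y1 + 8y2 + 45y3
  subject to:
    y1 + 4y3 >= 6
    y2 + 2y3 >= 1
    y1, y2, y3 >= 0

Solving the primal: x* = (11, 0.5).
  primal value c^T x* = 66.5.
Solving the dual: y* = (4, 0, 0.5).
  dual value b^T y* = 66.5.
Strong duality: c^T x* = b^T y*. Confirmed.

66.5
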